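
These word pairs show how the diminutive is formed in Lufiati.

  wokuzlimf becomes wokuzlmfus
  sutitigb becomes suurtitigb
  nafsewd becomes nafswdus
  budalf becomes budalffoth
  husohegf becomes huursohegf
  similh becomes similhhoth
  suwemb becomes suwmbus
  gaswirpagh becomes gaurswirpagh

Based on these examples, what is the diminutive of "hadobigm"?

husohegf and wokuzlimf both end in -f yet inflect differently (huursohegf, wokuzlmfus), so the final letter is not what conditions the rule; the second-to-last letter is.
"hadobigm" has second-to-last letter 'g'. The stems whose second-to-last letter is 'g' (sutitigb → suurtitigb, gaswirpagh → gaurswirpagh, husohegf → huursohegf) insert -ur- after the first vowel.
So hadobigm → haurdobigm.

haurdobigm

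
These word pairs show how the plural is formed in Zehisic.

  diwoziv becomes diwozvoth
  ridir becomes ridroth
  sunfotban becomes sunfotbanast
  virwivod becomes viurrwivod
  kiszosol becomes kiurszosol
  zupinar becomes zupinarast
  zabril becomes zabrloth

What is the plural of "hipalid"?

"hipalid" has last vowel 'i'. The stems whose last vowel is 'i' (zabril → zabrloth, ridir → ridroth, diwoziv → diwozvoth) delete the last vowel and add -oth.
So hipalid → hipaldoth.

hipaldoth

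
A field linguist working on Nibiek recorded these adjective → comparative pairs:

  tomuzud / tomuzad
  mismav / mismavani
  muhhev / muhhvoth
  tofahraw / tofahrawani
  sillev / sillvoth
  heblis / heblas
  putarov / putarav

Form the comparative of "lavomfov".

muhhev and mismav both end in -v yet inflect differently (muhhvoth, mismavani), so the final letter is not what conditions the rule; the last vowel is.
"lavomfov" has last vowel 'o'. The one such stem in the data (putarov → putarav) changes the last vowel to 'a' (as do tomuzud, heblis), so the same rule applies.
The other patterns: stems whose last vowel is 'e' delete the last vowel and add -oth; stems whose last vowel is 'a' add -ani.
So lavomfov → lavomfav.

lavomfav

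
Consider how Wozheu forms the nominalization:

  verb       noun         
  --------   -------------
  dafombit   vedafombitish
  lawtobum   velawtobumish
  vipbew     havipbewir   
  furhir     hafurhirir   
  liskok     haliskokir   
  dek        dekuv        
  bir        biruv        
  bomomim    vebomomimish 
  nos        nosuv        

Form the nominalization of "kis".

"kis" has 1 vowel. The stems with 1 vowel (dek → dekuv, nos → nosuv, bir → biruv) add -uv.
So kis → kisuv.

kisuv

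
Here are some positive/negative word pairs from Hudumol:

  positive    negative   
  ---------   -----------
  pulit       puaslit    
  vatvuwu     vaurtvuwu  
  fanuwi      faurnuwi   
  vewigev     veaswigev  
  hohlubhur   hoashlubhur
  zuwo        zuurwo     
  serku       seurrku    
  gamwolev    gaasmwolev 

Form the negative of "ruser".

ruasser

"ruser" ends in a consonant. The stems ending in a consonant (gamwolev → gaasmwolev, vewigev → veaswigev, hohlubhur → hoashlubhur) insert -as- after the first vowel.
So ruser → ruasser.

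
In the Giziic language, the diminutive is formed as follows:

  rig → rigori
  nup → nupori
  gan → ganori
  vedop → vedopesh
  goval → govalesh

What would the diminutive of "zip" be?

"zip" has 1 vowel. The stems with 1 vowel (rig → rigori, nup → nupori, gan → ganori) add -ori.
So zip → zipori.

zipori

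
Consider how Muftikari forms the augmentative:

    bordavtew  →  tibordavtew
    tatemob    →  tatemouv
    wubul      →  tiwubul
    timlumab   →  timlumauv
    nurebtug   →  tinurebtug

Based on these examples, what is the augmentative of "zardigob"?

"zardigob" ends in -b. The stems ending in -b (tatemob → tatemouv, timlumab → timlumauv) drop the final letter and add -uv.
So zardigob → zardigouv.

zardigouv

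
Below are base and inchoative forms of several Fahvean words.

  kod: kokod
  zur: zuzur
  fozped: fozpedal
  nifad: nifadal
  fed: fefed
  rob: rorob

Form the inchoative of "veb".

veveb

"veb" has 1 vowel. The stems with 1 vowel (zur → zuzur, kod → kokod, fed → fefed) repeat the first consonant+vowel as a prefix.
The other pattern: stems with 2 vowels add -al.
So veb → veveb.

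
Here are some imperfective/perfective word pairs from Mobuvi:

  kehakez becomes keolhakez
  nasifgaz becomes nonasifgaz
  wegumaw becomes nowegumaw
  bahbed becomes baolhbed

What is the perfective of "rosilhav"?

norosilhav

kehakez and nasifgaz both end in -z yet inflect differently (keolhakez, nonasifgaz), so the final letter is not what conditions the rule; the last vowel is.
"rosilhav" has last vowel 'a'. The stems whose last vowel is 'a' (nasifgaz → nonasifgaz, wegumaw → nowegumaw) add the prefix no-.
The other pattern: stems whose last vowel is 'e' insert -ol- after the first vowel.
So rosilhav → norosilhav.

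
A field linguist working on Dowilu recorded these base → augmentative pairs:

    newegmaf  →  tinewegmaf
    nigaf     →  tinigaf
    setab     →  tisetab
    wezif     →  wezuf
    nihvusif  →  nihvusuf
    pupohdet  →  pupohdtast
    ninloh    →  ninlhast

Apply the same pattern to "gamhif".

gamhuf

newegmaf and wezif both end in -f yet inflect differently (tinewegmaf, wezuf), so the final letter is not what conditions the rule; the last vowel is.
"gamhif" has last vowel 'i'. The stems whose last vowel is 'i' (wezif → wezuf, nihvusif → nihvusuf) change the last vowel to 'u'.
So gamhif → gamhuf.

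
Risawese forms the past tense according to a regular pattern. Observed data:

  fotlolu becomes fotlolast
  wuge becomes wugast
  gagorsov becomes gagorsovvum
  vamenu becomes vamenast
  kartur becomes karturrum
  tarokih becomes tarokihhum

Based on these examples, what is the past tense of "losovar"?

"losovar" ends in a consonant. The stems ending in a consonant (gagorsov → gagorsovvum, tarokih → tarokihhum, kartur → karturrum) double the final consonant and add -um.
So losovar → losovarrum.

losovarrum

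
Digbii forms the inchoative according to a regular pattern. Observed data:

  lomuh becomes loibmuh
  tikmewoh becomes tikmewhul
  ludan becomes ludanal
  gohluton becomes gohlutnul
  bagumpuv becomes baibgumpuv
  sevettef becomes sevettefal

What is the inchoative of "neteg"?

"neteg" has last vowel 'e'. The one such stem in the data (sevettef → sevettefal) adds -al, so the same rule applies.
So neteg → netegal.

netegal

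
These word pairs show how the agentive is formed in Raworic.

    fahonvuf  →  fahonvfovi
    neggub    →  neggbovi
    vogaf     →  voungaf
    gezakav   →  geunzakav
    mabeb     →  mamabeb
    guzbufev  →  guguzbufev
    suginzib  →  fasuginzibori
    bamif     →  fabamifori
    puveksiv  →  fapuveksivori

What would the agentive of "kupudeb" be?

kukupudeb

"kupudeb" has last vowel 'e'. The stems whose last vowel is 'e' (mabeb → mamabeb, guzbufev → guguzbufev) repeat the first consonant+vowel as a prefix.
The other patterns: stems whose last vowel is 'u' delete the last vowel and add -ovi; stems whose last vowel is 'a' insert -un- after the first vowel; stems whose last vowel is 'i' add fa- … -ori around the stem.
So kupudeb → kukupudeb.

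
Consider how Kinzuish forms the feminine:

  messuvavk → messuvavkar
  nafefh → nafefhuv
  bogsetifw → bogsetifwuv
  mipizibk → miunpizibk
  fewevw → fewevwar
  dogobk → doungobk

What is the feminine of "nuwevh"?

nuwevhar

fewevw and bogsetifw both end in -w yet inflect differently (fewevwar, bogsetifwuv), so the final letter is not what conditions the rule; the second-to-last letter is.
"nuwevh" has second-to-last letter 'v'. The stems whose second-to-last letter is 'v' (fewevw → fewevwar, messuvavk → messuvavkar) add -ar.
The other patterns: stems whose second-to-last letter is 'f' add -uv; stems whose second-to-last letter is 'b' insert -un- after the first vowel.
So nuwevh → nuwevhar.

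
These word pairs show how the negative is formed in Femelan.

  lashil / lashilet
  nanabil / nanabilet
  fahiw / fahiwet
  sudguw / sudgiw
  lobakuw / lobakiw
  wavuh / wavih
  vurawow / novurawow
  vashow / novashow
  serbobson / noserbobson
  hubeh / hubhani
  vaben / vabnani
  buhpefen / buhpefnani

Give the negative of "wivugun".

wivugin

fahiw and sudguw both end in -w yet inflect differently (fahiwet, sudgiw), so the final letter is not what conditions the rule; the last vowel is.
"wivugun" has last vowel 'u'. The stems whose last vowel is 'u' (sudguw → sudgiw, lobakuw → lobakiw, wavuh → wavih) change the last vowel to 'i'.
The other patterns: stems whose last vowel is 'i' add -et; stems whose last vowel is 'o' add the prefix no-; stems whose last vowel is 'e' delete the last vowel and add -ani.
So wivugun → wivugin.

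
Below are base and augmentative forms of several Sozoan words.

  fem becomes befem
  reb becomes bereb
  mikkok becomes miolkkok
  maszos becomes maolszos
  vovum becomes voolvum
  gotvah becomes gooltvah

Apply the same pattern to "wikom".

"wikom" has 2 vowels. The stems with 2 vowels (mikkok → miolkkok, maszos → maolszos, vovum → voolvum) insert -ol- after the first vowel.
The other pattern: stems with 1 vowel add the prefix be-.
So wikom → wiolkom.

wiolkom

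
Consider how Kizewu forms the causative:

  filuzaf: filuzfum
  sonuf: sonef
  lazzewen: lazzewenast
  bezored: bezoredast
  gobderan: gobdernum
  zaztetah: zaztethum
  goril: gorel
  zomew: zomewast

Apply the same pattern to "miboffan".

miboffnum

lazzewen and gobderan both end in -n yet inflect differently (lazzewenast, gobdernum), so the final letter is not what conditions the rule; the last vowel is.
"miboffan" has last vowel 'a'. The stems whose last vowel is 'a' (zaztetah → zaztethum, gobderan → gobdernum, filuzaf → filuzfum) delete the last vowel and add -um.
So miboffan → miboffnum.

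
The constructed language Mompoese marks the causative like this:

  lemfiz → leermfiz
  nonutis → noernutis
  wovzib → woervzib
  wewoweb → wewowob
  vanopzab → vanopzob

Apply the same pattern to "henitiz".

wovzib and wewoweb both end in -b yet inflect differently (woervzib, wewowob), so the final letter is not what conditions the rule; the last vowel is.
"henitiz" has last vowel 'i'. The stems whose last vowel is 'i' (lemfiz → leermfiz, nonutis → noernutis, wovzib → woervzib) insert -er- after the first vowel.
So henitiz → heernitiz.

heernitiz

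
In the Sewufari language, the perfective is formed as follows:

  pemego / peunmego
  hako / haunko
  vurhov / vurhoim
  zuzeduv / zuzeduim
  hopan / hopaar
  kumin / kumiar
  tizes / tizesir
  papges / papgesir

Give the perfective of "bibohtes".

bibohtesir

pemego and vurhov both have last vowel 'o' yet inflect differently (peunmego, vurhoim), so the last vowel is not what conditions the rule; the final letter is.
"bibohtes" ends in -s. The stems ending in -s (tizes → tizesir, papges → papgesir) add -ir.
The other patterns: stems ending in -o insert -un- after the first vowel; stems ending in -v drop the final letter and add -im; stems ending in -n drop the final letter and add -ar.
So bibohtes → bibohtesir.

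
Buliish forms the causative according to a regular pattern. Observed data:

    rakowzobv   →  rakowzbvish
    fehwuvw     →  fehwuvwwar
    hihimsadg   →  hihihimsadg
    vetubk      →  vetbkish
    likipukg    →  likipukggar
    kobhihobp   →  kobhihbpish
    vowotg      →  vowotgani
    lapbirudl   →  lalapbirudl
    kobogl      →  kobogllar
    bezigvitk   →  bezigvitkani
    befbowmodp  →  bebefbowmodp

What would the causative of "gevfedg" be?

gegevfedg

"gevfedg" has second-to-last letter 'd'. The stems whose second-to-last letter is 'd' (lapbirudl → lalapbirudl, befbowmodp → bebefbowmodp, hihimsadg → hihihimsadg) repeat the first consonant+vowel as a prefix.
The other patterns: stems whose second-to-last letter is 'b' delete the last vowel and add -ish; stems whose second-to-last letter is 't' add -ani; stems whose second-to-last letter is 'g', 'k' or 'v' double the final consonant and add -ar.
So gevfedg → gegevfedg.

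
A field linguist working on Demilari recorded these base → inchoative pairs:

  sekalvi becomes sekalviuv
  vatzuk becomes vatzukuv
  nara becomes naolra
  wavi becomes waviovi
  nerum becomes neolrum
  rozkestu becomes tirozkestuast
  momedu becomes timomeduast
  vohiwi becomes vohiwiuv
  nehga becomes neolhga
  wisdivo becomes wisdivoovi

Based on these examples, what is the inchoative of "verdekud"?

verdekuduv

wavi and sekalvi both end in -i yet inflect differently (waviovi, sekalviuv), so the final letter is not what conditions the rule; the first letter is.
"verdekud" begins with v-. The stems beginning with v- (vatzuk → vatzukuv, vohiwi → vohiwiuv) add -uv.
The other patterns: stems beginning with n- insert -ol- after the first vowel; stems beginning with w- add -ovi; stems beginning with m- or r- add ti- … -ast around the stem.
So verdekud → verdekuduv.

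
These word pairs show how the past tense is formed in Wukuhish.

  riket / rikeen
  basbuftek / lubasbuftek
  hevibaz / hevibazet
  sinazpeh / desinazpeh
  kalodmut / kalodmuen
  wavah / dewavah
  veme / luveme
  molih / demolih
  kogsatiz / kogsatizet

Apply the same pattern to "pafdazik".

"pafdazik" ends in -k. The one such stem in the data (basbuftek → lubasbuftek) adds the prefix lu-, so the same rule applies.
The other patterns: stems ending in -z add -et; stems ending in -h add the prefix de-; stems ending in -t drop the final letter and add -en.
So pafdazik → lupafdazik.

lupafdazik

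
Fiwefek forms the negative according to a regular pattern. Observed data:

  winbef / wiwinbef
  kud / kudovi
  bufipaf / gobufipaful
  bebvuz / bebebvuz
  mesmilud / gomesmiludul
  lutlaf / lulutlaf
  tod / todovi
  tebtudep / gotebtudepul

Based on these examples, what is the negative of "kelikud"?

"kelikud" has 3 vowels. The stems with 3 vowels (mesmilud → gomesmiludul, bufipaf → gobufipaful, tebtudep → gotebtudepul) add go- … -ul around the stem.
The other patterns: stems with 1 vowel add -ovi; stems with 2 vowels repeat the first consonant+vowel as a prefix.
So kelikud → gokelikudul.

gokelikudul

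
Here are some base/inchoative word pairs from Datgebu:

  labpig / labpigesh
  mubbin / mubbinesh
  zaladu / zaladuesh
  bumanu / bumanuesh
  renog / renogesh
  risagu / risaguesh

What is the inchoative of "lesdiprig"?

lesdiprigesh

Every pair shown (labpig → labpigesh, mubbin → mubbinesh, zaladu → zaladuesh, …) follows the same rule: add -esh.
So lesdiprig → lesdiprigesh.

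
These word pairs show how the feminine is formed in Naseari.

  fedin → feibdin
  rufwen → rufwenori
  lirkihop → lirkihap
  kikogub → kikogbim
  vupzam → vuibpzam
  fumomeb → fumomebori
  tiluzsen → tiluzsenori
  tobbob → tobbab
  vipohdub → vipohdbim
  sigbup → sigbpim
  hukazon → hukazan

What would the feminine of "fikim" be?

"fikim" has last vowel 'i'. The one such stem in the data (fedin → feibdin) inserts -ib- after the first vowel (as does vupzam), so the same rule applies.
The other patterns: stems whose last vowel is 'u' delete the last vowel and add -im; stems whose last vowel is 'o' change the last vowel to 'a'; stems whose last vowel is 'e' add -ori.
So fikim → fiibkim.

fiibkim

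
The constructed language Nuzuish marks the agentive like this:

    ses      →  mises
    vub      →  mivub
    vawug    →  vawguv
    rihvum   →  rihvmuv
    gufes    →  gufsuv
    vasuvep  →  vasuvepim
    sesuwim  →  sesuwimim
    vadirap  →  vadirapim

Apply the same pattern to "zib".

ses and gufes both end in -s yet inflect differently (mises, gufsuv), so the final letter is not what conditions the rule; the number of vowels is.
"zib" has 1 vowel. The stems with 1 vowel (ses → mises, vub → mivub) add the prefix mi-.
So zib → mizib.

mizib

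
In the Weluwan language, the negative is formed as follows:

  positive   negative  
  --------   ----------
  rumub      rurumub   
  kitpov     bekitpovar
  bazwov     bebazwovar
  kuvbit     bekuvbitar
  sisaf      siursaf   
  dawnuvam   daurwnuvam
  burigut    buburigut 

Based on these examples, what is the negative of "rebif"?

berebifar

kuvbit and burigut both end in -t yet inflect differently (bekuvbitar, buburigut), so the final letter is not what conditions the rule; the last vowel is.
"rebif" has last vowel 'i'. The one such stem in the data (kuvbit → bekuvbitar) adds be- … -ar around the stem, so the same rule applies.
The other patterns: stems whose last vowel is 'a' insert -ur- after the first vowel; stems whose last vowel is 'u' repeat the first consonant+vowel as a prefix.
So rebif → berebifar.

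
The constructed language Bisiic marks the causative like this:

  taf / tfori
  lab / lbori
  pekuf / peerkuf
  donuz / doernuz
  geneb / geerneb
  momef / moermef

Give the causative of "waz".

"waz" has 1 vowel. The stems with 1 vowel (taf → tfori, lab → lbori) delete the last vowel and add -ori.
So waz → wzori.

wzori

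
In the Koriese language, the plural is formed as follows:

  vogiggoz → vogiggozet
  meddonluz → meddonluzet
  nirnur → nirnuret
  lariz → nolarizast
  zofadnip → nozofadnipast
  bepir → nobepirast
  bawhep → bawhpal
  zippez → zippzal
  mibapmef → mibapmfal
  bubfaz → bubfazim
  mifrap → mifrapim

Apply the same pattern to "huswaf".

huswafim

vogiggoz and lariz both end in -z yet inflect differently (vogiggozet, nolarizast), so the final letter is not what conditions the rule; the last vowel is.
"huswaf" has last vowel 'a'. The stems whose last vowel is 'a' (bubfaz → bubfazim, mifrap → mifrapim) add -im.
So huswaf → huswafim.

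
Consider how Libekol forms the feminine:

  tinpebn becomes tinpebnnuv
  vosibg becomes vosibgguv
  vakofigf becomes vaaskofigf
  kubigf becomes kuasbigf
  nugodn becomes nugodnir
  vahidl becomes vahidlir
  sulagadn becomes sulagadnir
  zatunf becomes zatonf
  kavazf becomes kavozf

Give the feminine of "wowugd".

tinpebn and nugodn both end in -n yet inflect differently (tinpebnnuv, nugodnir), so the final letter is not what conditions the rule; the second-to-last letter is.
"wowugd" has second-to-last letter 'g'. The stems whose second-to-last letter is 'g' (vakofigf → vaaskofigf, kubigf → kuasbigf) insert -as- after the first vowel.
The other patterns: stems whose second-to-last letter is 'b' double the final consonant and add -uv; stems whose second-to-last letter is 'd' add -ir; stems whose second-to-last letter is 'n' or 'z' change the last vowel to 'o'.
So wowugd → woaswugd.

woaswugd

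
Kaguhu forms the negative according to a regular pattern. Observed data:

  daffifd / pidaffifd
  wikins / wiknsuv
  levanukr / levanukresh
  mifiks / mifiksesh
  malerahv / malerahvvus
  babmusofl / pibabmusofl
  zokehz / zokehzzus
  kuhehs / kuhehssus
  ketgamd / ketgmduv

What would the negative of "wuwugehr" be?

wuwugehrrus

mifiks and kuhehs both end in -s yet inflect differently (mifiksesh, kuhehssus), so the final letter is not what conditions the rule; the second-to-last letter is.
"wuwugehr" has second-to-last letter 'h'. The stems whose second-to-last letter is 'h' (zokehz → zokehzzus, kuhehs → kuhehssus, malerahv → malerahvvus) double the final consonant and add -us.
The other patterns: stems whose second-to-last letter is 'f' add the prefix pi-; stems whose second-to-last letter is 'k' add -esh; stems whose second-to-last letter is 'm' or 'n' delete the last vowel and add -uv.
So wuwugehr → wuwugehrrus.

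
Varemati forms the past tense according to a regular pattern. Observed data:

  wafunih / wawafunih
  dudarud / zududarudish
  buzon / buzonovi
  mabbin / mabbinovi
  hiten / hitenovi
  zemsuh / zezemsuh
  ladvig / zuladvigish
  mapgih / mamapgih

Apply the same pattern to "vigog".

"vigog" ends in -g. The one such stem in the data (ladvig → zuladvigish) adds zu- … -ish around the stem, so the same rule applies.
The other patterns: stems ending in -h repeat the first consonant+vowel as a prefix; stems ending in -n add -ovi.
So vigog → zuvigogish.

zuvigogish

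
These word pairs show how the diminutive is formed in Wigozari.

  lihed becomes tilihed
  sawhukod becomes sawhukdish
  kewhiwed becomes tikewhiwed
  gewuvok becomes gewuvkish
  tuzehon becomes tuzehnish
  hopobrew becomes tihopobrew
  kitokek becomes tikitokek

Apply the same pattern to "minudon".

minudnish

sawhukod and lihed both end in -d yet inflect differently (sawhukdish, tilihed), so the final letter is not what conditions the rule; the last vowel is.
"minudon" has last vowel 'o'. The stems whose last vowel is 'o' (tuzehon → tuzehnish, sawhukod → sawhukdish, gewuvok → gewuvkish) delete the last vowel and add -ish.
The other pattern: stems whose last vowel is 'e' add the prefix ti-.
So minudon → minudnish.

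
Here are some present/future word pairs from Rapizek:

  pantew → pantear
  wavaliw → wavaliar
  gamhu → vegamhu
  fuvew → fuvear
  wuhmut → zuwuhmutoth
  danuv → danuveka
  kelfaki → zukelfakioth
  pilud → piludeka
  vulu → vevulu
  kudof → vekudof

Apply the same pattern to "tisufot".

danuv and vulu both have last vowel 'u' yet inflect differently (danuveka, vevulu), so the last vowel is not what conditions the rule; the final letter is.
"tisufot" ends in -t. The one such stem in the data (wuhmut → zuwuhmutoth) adds zu- … -oth around the stem, so the same rule applies.
The other patterns: stems ending in -d or -v add -eka; stems ending in -w drop the final letter and add -ar; stems ending in -f or -u add the prefix ve-.
So tisufot → zutisufototh.

zutisufototh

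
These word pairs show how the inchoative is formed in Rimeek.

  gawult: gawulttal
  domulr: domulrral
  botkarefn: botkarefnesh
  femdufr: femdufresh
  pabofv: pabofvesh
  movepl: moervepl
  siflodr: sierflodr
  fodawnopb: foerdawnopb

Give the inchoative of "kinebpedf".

kiernebpedf

"kinebpedf" has second-to-last letter 'd'. The one such stem in the data (siflodr → sierflodr) inserts -er- after the first vowel (as do movepl, fodawnopb), so the same rule applies.
The other patterns: stems whose second-to-last letter is 'l' double the final consonant and add -al; stems whose second-to-last letter is 'f' add -esh.
So kinebpedf → kiernebpedf.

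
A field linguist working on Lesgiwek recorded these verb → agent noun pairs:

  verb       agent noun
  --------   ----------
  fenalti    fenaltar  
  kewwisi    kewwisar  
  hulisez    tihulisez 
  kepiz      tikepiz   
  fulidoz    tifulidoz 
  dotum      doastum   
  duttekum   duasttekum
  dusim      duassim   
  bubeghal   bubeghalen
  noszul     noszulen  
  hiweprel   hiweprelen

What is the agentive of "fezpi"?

fezpar

"fezpi" ends in -i. The stems ending in -i (fenalti → fenaltar, kewwisi → kewwisar) drop the final letter and add -ar.
So fezpi → fezpar.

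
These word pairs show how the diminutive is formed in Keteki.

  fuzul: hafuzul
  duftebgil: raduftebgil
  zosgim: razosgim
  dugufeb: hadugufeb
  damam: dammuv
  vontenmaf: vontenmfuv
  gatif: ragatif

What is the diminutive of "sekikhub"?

fuzul and duftebgil both end in -l yet inflect differently (hafuzul, raduftebgil), so the final letter is not what conditions the rule; the last vowel is.
"sekikhub" has last vowel 'u'. The one such stem in the data (fuzul → hafuzul) adds the prefix ha-, so the same rule applies.
The other patterns: stems whose last vowel is 'i' add the prefix ra-; stems whose last vowel is 'a' delete the last vowel and add -uv.
So sekikhub → hasekikhub.

hasekikhub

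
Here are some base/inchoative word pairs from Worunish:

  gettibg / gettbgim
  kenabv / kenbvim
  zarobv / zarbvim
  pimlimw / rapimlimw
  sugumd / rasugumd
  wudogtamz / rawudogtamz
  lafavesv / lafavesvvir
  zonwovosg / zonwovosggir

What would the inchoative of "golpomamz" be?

ragolpomamz

kenabv and lafavesv both end in -v yet inflect differently (kenbvim, lafavesvvir), so the final letter is not what conditions the rule; the second-to-last letter is.
"golpomamz" has second-to-last letter 'm'. The stems whose second-to-last letter is 'm' (pimlimw → rapimlimw, sugumd → rasugumd, wudogtamz → rawudogtamz) add the prefix ra-.
The other patterns: stems whose second-to-last letter is 'b' delete the last vowel and add -im; stems whose second-to-last letter is 's' double the final consonant and add -ir.
So golpomamz → ragolpomamz.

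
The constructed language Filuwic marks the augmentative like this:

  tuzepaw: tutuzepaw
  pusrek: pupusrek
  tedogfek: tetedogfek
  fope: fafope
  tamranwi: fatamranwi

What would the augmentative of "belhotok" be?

bebelhotok

pusrek and fope both have last vowel 'e' yet inflect differently (pupusrek, fafope), so the last vowel is not what conditions the rule; whether the stem ends in a vowel or a consonant is.
"belhotok" ends in a consonant. The stems ending in a consonant (tuzepaw → tutuzepaw, pusrek → pupusrek, tedogfek → tetedogfek) repeat the first consonant+vowel as a prefix.
The other pattern: stems ending in a vowel add the prefix fa-.
So belhotok → bebelhotok.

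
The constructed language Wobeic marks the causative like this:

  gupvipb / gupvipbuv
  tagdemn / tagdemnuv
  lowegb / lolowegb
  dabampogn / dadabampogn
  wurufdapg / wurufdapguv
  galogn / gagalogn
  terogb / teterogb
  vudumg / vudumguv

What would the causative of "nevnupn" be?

lowegb and gupvipb both end in -b yet inflect differently (lolowegb, gupvipbuv), so the final letter is not what conditions the rule; the second-to-last letter is.
"nevnupn" has second-to-last letter 'p'. The stems whose second-to-last letter is 'p' (gupvipb → gupvipbuv, wurufdapg → wurufdapguv) add -uv.
So nevnupn → nevnupnuv.

nevnupnuv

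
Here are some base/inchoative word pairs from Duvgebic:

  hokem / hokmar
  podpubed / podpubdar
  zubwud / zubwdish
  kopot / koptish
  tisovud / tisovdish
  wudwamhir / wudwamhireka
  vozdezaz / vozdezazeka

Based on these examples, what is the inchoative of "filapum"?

filapmish

"filapum" has last vowel 'u'. The stems whose last vowel is 'u' (zubwud → zubwdish, tisovud → tisovdish) delete the last vowel and add -ish.
The other patterns: stems whose last vowel is 'e' delete the last vowel and add -ar; stems whose last vowel is 'a' or 'i' add -eka.
So filapum → filapmish.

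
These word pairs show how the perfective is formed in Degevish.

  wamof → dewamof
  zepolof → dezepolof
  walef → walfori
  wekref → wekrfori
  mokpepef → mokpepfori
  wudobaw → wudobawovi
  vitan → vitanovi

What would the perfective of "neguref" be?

negurfori

"neguref" has last vowel 'e'. The stems whose last vowel is 'e' (walef → walfori, wekref → wekrfori, mokpepef → mokpepfori) delete the last vowel and add -ori.
So neguref → negurfori.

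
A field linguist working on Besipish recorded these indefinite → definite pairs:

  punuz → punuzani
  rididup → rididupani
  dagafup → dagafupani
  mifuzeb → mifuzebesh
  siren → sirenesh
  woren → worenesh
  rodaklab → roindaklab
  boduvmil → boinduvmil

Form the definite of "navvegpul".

mifuzeb and rodaklab both end in -b yet inflect differently (mifuzebesh, roindaklab), so the final letter is not what conditions the rule; the last vowel is.
"navvegpul" has last vowel 'u'. The stems whose last vowel is 'u' (punuz → punuzani, rididup → rididupani, dagafup → dagafupani) add -ani.
So navvegpul → navvegpulani.

navvegpulani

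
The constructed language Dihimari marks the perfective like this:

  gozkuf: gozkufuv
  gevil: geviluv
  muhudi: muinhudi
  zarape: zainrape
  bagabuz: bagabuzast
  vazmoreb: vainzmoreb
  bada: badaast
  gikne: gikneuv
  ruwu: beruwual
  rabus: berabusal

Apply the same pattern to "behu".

behuast

"behu" begins with b-. The stems beginning with b- (bada → badaast, bagabuz → bagabuzast) add -ast.
The other patterns: stems beginning with g- add -uv; stems beginning with r- add be- … -al around the stem; stems beginning with m-, v- or z- insert -in- after the first vowel.
So behu → behuast.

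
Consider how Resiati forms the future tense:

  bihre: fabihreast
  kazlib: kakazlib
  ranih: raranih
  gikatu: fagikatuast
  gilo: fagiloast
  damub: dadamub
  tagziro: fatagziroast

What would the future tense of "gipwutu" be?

fagipwutuast

damub and gikatu both have last vowel 'u' yet inflect differently (dadamub, fagikatuast), so the last vowel is not what conditions the rule; whether the stem ends in a vowel or a consonant is.
"gipwutu" ends in a vowel. The stems ending in a vowel (tagziro → fatagziroast, gilo → fagiloast, gikatu → fagikatuast) add fa- … -ast around the stem.
The other pattern: stems ending in a consonant repeat the first consonant+vowel as a prefix.
So gipwutu → fagipwutuast.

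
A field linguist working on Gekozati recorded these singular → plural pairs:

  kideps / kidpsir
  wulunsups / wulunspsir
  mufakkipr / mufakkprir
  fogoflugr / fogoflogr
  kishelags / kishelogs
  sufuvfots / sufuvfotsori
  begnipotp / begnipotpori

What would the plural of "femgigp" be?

mufakkipr and fogoflugr both end in -r yet inflect differently (mufakkprir, fogoflogr), so the final letter is not what conditions the rule; the second-to-last letter is.
"femgigp" has second-to-last letter 'g'. The stems whose second-to-last letter is 'g' (fogoflugr → fogoflogr, kishelags → kishelogs) change the last vowel to 'o'.
So femgigp → femgogp.

femgogp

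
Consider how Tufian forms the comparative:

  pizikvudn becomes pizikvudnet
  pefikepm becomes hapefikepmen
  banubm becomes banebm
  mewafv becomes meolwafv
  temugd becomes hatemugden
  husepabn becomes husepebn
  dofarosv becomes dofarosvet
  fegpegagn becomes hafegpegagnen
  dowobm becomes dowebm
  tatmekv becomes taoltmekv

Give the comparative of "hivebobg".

hivebebg

"hivebobg" has second-to-last letter 'b'. The stems whose second-to-last letter is 'b' (husepabn → husepebn, dowobm → dowebm, banubm → banebm) change the last vowel to 'e'.
The other patterns: stems whose second-to-last letter is 'g' or 'p' add ha- … -en around the stem; stems whose second-to-last letter is 'd' or 's' add -et; stems whose second-to-last letter is 'f' or 'k' insert -ol- after the first vowel.
So hivebobg → hivebebg.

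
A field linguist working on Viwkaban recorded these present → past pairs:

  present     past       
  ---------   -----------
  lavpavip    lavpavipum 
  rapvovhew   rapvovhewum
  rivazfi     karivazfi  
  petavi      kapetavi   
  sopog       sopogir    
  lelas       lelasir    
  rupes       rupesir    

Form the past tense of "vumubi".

kavumubi

lavpavip and rivazfi both have last vowel 'i' yet inflect differently (lavpavipum, karivazfi), so the last vowel is not what conditions the rule; the final letter is.
"vumubi" ends in -i. The stems ending in -i (rivazfi → karivazfi, petavi → kapetavi) add the prefix ka-.
So vumubi → kavumubi.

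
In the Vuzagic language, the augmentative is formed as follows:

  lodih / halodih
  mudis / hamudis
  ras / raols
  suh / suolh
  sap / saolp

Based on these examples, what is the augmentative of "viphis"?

haviphis

"viphis" has 2 vowels. The stems with 2 vowels (lodih → halodih, mudis → hamudis) add the prefix ha-.
The other pattern: stems with 1 vowel insert -ol- after the first vowel.
So viphis → haviphis.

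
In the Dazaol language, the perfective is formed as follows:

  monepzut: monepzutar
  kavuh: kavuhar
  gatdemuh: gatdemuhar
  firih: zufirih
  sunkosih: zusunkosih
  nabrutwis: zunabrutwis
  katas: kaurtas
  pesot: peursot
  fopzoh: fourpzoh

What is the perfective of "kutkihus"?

kavuh and firih both end in -h yet inflect differently (kavuhar, zufirih), so the final letter is not what conditions the rule; the last vowel is.
"kutkihus" has last vowel 'u'. The stems whose last vowel is 'u' (monepzut → monepzutar, kavuh → kavuhar, gatdemuh → gatdemuhar) add -ar.
So kutkihus → kutkihusar.

kutkihusar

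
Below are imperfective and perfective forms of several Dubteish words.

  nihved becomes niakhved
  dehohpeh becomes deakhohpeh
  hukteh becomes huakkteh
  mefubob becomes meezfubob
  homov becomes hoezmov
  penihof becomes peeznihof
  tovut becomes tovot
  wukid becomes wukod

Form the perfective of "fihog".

nihved and wukid both end in -d yet inflect differently (niakhved, wukod), so the final letter is not what conditions the rule; the last vowel is.
"fihog" has last vowel 'o'. The stems whose last vowel is 'o' (mefubob → meezfubob, homov → hoezmov, penihof → peeznihof) insert -ez- after the first vowel.
So fihog → fiezhog.

fiezhog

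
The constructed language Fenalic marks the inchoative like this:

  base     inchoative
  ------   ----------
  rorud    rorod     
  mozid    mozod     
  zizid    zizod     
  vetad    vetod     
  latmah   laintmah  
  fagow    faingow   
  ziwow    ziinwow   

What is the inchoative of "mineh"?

miinneh

"mineh" ends in -h. The one such stem in the data (latmah → laintmah) inserts -in- after the first vowel (as do fagow, ziwow), so the same rule applies.
So mineh → miinneh.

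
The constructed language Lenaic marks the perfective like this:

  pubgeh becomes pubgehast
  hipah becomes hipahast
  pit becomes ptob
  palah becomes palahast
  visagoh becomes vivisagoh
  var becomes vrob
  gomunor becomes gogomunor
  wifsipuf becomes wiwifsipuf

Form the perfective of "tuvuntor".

var and gomunor both end in -r yet inflect differently (vrob, gogomunor), so the final letter is not what conditions the rule; the number of vowels is.
"tuvuntor" has 3 vowels. The stems with 3 vowels (gomunor → gogomunor, wifsipuf → wiwifsipuf, visagoh → vivisagoh) repeat the first consonant+vowel as a prefix.
The other patterns: stems with 1 vowel delete the last vowel and add -ob; stems with 2 vowels add -ast.
So tuvuntor → tutuvuntor.

tutuvuntor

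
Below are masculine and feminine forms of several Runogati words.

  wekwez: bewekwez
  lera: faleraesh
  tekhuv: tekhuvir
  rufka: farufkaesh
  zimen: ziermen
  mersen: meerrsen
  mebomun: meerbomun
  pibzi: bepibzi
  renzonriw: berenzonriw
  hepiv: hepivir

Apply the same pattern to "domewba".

mebomun and tekhuv both have last vowel 'u' yet inflect differently (meerbomun, tekhuvir), so the last vowel is not what conditions the rule; the final letter is.
"domewba" ends in -a. The stems ending in -a (lera → faleraesh, rufka → farufkaesh) add fa- … -esh around the stem.
The other patterns: stems ending in -n insert -er- after the first vowel; stems ending in -v add -ir; stems ending in -i, -w or -z add the prefix be-.
So domewba → fadomewbaesh.

fadomewbaesh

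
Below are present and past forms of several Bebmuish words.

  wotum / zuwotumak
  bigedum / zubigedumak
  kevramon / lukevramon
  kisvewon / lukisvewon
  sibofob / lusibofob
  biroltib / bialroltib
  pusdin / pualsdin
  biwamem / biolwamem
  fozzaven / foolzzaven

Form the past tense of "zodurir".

zoaldurir

sibofob and biroltib both end in -b yet inflect differently (lusibofob, bialroltib), so the final letter is not what conditions the rule; the last vowel is.
"zodurir" has last vowel 'i'. The stems whose last vowel is 'i' (biroltib → bialroltib, pusdin → pualsdin) insert -al- after the first vowel.
So zodurir → zoaldurir.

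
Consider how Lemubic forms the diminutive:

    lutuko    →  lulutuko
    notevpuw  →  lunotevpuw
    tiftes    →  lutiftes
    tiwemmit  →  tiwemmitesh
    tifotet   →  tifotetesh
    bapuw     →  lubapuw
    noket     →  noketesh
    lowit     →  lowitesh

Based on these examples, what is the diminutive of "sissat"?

tifotet and tiftes both have last vowel 'e' yet inflect differently (tifotetesh, lutiftes), so the last vowel is not what conditions the rule; the final letter is.
"sissat" ends in -t. The stems ending in -t (tiwemmit → tiwemmitesh, lowit → lowitesh, tifotet → tifotetesh) add -esh.
The other pattern: stems ending in -o, -s or -w add the prefix lu-.
So sissat → sissatesh.

sissatesh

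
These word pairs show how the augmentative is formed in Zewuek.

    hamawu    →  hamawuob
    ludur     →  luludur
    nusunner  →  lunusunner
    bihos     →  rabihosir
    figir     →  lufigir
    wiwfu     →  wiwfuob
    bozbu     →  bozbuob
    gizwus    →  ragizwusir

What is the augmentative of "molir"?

ludur and gizwus both have last vowel 'u' yet inflect differently (luludur, ragizwusir), so the last vowel is not what conditions the rule; the final letter is.
"molir" ends in -r. The stems ending in -r (nusunner → lunusunner, ludur → luludur, figir → lufigir) add the prefix lu-.
The other patterns: stems ending in -s add ra- … -ir around the stem; stems ending in -u add -ob.
So molir → lumolir.

lumolir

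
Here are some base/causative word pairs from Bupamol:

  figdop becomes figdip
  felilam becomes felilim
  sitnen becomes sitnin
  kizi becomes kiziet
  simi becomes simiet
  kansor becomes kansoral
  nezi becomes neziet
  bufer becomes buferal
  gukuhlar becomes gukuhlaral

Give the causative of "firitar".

firitaral

gukuhlar and felilam both have last vowel 'a' yet inflect differently (gukuhlaral, felilim), so the last vowel is not what conditions the rule; the final letter is.
"firitar" ends in -r. The stems ending in -r (gukuhlar → gukuhlaral, kansor → kansoral, bufer → buferal) add -al.
So firitar → firitaral.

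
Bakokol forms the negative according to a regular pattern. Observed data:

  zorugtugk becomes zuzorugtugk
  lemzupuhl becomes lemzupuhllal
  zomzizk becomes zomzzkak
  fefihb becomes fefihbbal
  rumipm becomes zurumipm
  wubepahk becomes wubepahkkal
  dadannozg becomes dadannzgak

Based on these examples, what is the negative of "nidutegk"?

zomzizk and wubepahk both end in -k yet inflect differently (zomzzkak, wubepahkkal), so the final letter is not what conditions the rule; the second-to-last letter is.
"nidutegk" has second-to-last letter 'g'. The one such stem in the data (zorugtugk → zuzorugtugk) adds the prefix zu-, so the same rule applies.
The other patterns: stems whose second-to-last letter is 'z' delete the last vowel and add -ak; stems whose second-to-last letter is 'h' double the final consonant and add -al.
So nidutegk → zunidutegk.

zunidutegk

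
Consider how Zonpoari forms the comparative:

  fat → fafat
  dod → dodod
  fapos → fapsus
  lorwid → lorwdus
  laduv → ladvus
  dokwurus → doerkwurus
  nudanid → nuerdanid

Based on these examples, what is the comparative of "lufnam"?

"lufnam" has 2 vowels. The stems with 2 vowels (fapos → fapsus, lorwid → lorwdus, laduv → ladvus) delete the last vowel and add -us.
The other patterns: stems with 1 vowel repeat the first consonant+vowel as a prefix; stems with 3 vowels insert -er- after the first vowel.
So lufnam → lufnmus.

lufnmus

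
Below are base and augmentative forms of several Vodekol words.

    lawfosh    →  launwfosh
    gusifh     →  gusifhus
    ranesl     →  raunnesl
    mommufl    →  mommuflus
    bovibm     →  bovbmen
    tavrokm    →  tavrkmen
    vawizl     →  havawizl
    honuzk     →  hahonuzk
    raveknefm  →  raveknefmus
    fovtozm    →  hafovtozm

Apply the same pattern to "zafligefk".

vawizl and ranesl both end in -l yet inflect differently (havawizl, raunnesl), so the final letter is not what conditions the rule; the second-to-last letter is.
"zafligefk" has second-to-last letter 'f'. The stems whose second-to-last letter is 'f' (mommufl → mommuflus, gusifh → gusifhus, raveknefm → raveknefmus) add -us.
So zafligefk → zafligefkus.

zafligefkus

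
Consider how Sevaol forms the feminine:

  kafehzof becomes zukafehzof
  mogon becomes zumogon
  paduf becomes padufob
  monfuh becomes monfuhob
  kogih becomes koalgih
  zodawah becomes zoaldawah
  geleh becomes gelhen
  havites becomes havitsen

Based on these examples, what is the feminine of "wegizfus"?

wegizfusob

monfuh and geleh both end in -h yet inflect differently (monfuhob, gelhen), so the final letter is not what conditions the rule; the last vowel is.
"wegizfus" has last vowel 'u'. The stems whose last vowel is 'u' (monfuh → monfuhob, paduf → padufob) add -ob.
So wegizfus → wegizfusob.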